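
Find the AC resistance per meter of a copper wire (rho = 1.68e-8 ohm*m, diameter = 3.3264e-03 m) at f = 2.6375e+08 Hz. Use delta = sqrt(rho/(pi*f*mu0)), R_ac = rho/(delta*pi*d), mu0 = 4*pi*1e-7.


delta = sqrt(1.68e-8 / (pi * 2.6375e+08 * 4*pi*1e-7)) = 4.016785e-06 m
R_ac = 1.68e-8 / (4.016785e-06 * pi * 3.3264e-03) = 0.4002 ohm/m

0.4002 ohm/m


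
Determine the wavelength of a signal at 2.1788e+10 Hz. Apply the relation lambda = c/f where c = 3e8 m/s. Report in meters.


lambda = c / f = 3.0000e+08 / 2.1788e+10 = 0.01377 m

0.01377 m


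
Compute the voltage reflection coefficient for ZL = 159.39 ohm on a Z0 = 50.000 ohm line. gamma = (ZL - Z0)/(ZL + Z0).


gamma = (159.39 - 50.000) / (159.39 + 50.000) = 0.5224

0.5224


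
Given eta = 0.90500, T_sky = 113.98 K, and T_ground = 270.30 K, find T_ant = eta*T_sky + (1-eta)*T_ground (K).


T_ant = 0.90500 * 113.98 + (1 - 0.90500) * 270.30 = 128.8 K

128.8 K


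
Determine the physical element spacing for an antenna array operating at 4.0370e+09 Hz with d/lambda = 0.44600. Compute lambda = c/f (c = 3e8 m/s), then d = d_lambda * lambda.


lambda = c / f = 3.0000e+08 / 4.0370e+09 = 0.07431261 m
d = 0.44600 * 0.07431261 = 0.03314 m

0.03314 m


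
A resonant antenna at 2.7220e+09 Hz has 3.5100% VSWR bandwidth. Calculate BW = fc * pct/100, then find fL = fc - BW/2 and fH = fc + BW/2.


BW = 2.7220e+09 * 3.5100/100 = 9.554220e+07 Hz
fL = 2.7220e+09 - 9.554220e+07/2 = 2.674e+09 Hz
fH = 2.7220e+09 + 9.554220e+07/2 = 2.770e+09 Hz

BW=9.554e+07 Hz, fL=2.674e+09 Hz, fH=2.770e+09 Hz


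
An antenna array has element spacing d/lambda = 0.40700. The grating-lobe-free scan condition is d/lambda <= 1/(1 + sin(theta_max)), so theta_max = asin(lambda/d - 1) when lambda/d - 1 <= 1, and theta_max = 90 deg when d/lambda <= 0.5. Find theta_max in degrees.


lambda/d - 1 = 1/0.40700 - 1 = 1.457002 >= 1
d/lambda <= 0.5, so the array can scan to endfire without grating lobes: theta_max = 90 deg

90 deg


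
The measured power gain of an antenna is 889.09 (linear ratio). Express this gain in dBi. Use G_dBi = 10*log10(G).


G_dBi = 10 * log10(889.09) = 29.49 dBi

29.49 dBi


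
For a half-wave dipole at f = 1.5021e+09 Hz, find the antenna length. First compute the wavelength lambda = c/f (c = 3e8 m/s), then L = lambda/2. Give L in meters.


lambda = c / f = 3.0000e+08 / 1.5021e+09 = 0.1997204 m
L = lambda / 2 = 0.1997204 / 2 = 0.09986 m

0.09986 m


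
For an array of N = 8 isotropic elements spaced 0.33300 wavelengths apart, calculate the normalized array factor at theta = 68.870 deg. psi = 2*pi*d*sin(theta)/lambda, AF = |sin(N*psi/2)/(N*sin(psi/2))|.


psi = 2*pi*0.33300*sin(68.870 deg) = 1.951625 rad
AF = |sin(8*1.951625/2) / (8*sin(1.951625/2))| = 0.1508

0.1508


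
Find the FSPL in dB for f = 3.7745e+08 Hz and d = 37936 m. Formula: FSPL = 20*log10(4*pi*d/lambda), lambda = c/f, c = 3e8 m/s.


lambda = c / f = 3.0000e+08 / 3.7745e+08 = 0.7948073 m
FSPL = 20 * log10(4*pi*37936/0.7948073) = 115.6 dB

115.6 dB


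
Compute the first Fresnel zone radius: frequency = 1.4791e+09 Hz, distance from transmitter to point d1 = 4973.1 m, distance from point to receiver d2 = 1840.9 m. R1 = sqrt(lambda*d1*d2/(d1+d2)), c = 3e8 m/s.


lambda = c / f = 3.0000e+08 / 1.4791e+09 = 0.2028260 m
R1 = sqrt(0.2028260 * 4973.1 * 1840.9 / (4973.1 + 1840.9)) = 16.51 m

16.51 m


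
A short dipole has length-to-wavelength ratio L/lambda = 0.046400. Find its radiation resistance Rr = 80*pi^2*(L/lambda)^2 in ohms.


Rr = 80 * pi^2 * (0.046400)^2 = 80 * 9.869604 * 2.152960e-03 = 1.700 ohm

1.700 ohm


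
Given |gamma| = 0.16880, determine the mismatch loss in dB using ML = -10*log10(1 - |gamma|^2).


ML = -10 * log10(1 - 0.16880^2) = -10 * log10(0.97150656) = 0.1255 dB

0.1255 dB


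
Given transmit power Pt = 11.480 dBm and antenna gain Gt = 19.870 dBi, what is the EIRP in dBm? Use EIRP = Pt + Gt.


EIRP = Pt + Gt = 11.480 + 19.870 = 31.35 dBm

31.35 dBm


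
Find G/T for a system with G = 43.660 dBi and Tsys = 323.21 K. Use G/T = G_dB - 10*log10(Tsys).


G/T = 43.660 - 10*log10(323.21) = 43.660 - 25.09485 = 18.57 dB/K

18.57 dB/K


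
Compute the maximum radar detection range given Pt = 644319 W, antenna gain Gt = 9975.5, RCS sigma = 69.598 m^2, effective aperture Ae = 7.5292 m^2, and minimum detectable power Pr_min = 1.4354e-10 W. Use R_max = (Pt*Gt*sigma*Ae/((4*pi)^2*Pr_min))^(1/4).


R^4 = 644319*9975.5*69.598*7.5292 / ((4*pi)^2 * 1.4354e-10) = 1.485896e+20
R_max = 1.485896e+20^0.25 = 110407 m

110407 m


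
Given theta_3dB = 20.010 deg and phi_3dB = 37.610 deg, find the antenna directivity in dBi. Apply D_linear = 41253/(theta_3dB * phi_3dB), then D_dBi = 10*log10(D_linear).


D_linear = 41253 / (20.010 * 37.610) = 54.81572
D_dBi = 10 * log10(54.81572) = 17.39 dBi

17.39 dBi


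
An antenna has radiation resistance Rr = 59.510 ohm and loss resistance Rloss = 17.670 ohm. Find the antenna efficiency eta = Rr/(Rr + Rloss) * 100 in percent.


eta = 59.510 / (59.510 + 17.670) * 100 = 77.11%

77.11%


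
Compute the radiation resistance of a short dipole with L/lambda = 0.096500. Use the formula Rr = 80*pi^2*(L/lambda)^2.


Rr = 80 * pi^2 * (0.096500)^2 = 80 * 9.869604 * 9.312250e-03 = 7.353 ohm

7.353 ohm


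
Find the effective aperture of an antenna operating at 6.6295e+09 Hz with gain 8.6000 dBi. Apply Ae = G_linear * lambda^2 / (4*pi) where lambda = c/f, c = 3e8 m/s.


lambda = c / f = 3.0000e+08 / 6.6295e+09 = 0.04525228 m
G_linear = 10^(8.6000/10) = 7.244360
Ae = G_linear * lambda^2 / (4*pi) = 7.244360 * 0.04525228^2 / (4*pi) = 1.181e-03 m^2

1.181e-03 m^2


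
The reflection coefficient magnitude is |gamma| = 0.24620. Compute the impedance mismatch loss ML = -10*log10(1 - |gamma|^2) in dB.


ML = -10 * log10(1 - 0.24620^2) = -10 * log10(0.93938556) = 0.2716 dB

0.2716 dB


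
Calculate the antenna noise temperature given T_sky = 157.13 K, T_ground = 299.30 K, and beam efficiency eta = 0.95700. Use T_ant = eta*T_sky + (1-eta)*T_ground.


T_ant = 0.95700 * 157.13 + (1 - 0.95700) * 299.30 = 163.2 K

163.2 K


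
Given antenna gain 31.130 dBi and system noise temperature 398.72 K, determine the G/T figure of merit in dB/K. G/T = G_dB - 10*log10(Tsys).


G/T = 31.130 - 10*log10(398.72) = 31.130 - 26.00668 = 5.123 dB/K

5.123 dB/K


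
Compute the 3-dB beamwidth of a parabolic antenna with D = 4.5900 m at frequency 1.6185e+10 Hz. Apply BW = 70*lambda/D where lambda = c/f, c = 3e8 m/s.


lambda = c / f = 3.0000e+08 / 1.6185e+10 = 0.01853568 m
BW = 70 * 0.01853568 / 4.5900 = 0.2827 deg

0.2827 deg


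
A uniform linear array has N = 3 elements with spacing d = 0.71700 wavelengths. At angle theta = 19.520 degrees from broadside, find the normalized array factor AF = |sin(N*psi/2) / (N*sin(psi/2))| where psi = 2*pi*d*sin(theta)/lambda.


psi = 2*pi*0.71700*sin(19.520 deg) = 1.505297 rad
AF = |sin(3*1.505297/2) / (3*sin(1.505297/2))| = 0.3770

0.3770


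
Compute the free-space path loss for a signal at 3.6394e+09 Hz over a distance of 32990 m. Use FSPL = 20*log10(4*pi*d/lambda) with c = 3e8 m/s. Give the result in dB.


lambda = c / f = 3.0000e+08 / 3.6394e+09 = 0.08243117 m
FSPL = 20 * log10(4*pi*32990/0.08243117) = 134.0 dB

134.0 dB


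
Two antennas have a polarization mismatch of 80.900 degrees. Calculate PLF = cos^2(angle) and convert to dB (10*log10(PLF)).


PLF_linear = cos^2(80.900 deg) = 0.02501397
PLF_dB = 10 * log10(0.02501397) = -16.02 dB

-16.02 dB


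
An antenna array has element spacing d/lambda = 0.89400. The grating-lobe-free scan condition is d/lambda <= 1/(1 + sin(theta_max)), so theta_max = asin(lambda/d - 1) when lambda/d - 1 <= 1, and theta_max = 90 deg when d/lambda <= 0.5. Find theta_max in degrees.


lambda/d - 1 = 1/0.89400 - 1 = 0.1185682
theta_max = asin(0.1185682) = 6.809 deg

6.809 deg


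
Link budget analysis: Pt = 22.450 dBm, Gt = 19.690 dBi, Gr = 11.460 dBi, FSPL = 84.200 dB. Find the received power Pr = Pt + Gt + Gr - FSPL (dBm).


Pr = 22.450 + 19.690 + 11.460 - 84.200 = -30.60 dBm

-30.60 dBm


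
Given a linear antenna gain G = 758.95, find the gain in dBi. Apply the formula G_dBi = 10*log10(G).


G_dBi = 10 * log10(758.95) = 28.80 dBi

28.80 dBi


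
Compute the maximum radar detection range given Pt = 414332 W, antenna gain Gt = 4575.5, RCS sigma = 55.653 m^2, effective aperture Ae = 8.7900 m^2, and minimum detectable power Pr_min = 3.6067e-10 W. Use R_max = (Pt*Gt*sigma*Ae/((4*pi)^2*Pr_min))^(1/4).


R^4 = 414332*4575.5*55.653*8.7900 / ((4*pi)^2 * 3.6067e-10) = 1.628301e+19
R_max = 1.628301e+19^0.25 = 63523 m

63523 m


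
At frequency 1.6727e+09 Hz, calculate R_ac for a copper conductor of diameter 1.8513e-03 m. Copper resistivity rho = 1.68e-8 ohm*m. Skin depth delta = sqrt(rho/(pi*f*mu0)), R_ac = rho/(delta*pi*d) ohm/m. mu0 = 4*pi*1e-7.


delta = sqrt(1.68e-8 / (pi * 1.6727e+09 * 4*pi*1e-7)) = 1.595019e-06 m
R_ac = 1.68e-8 / (1.595019e-06 * pi * 1.8513e-03) = 1.811 ohm/m

1.811 ohm/m


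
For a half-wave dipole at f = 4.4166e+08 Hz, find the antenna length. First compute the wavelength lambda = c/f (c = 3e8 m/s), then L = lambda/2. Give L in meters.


lambda = c / f = 3.0000e+08 / 4.4166e+08 = 0.6792555 m
L = lambda / 2 = 0.6792555 / 2 = 0.3396 m

0.3396 m


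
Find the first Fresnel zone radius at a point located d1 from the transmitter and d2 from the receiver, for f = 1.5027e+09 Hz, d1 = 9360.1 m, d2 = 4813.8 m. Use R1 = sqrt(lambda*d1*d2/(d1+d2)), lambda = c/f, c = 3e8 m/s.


lambda = c / f = 3.0000e+08 / 1.5027e+09 = 0.1996406 m
R1 = sqrt(0.1996406 * 9360.1 * 4813.8 / (9360.1 + 4813.8)) = 25.19 m

25.19 m


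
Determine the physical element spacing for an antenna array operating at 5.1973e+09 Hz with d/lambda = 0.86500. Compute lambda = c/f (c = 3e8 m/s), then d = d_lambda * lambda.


lambda = c / f = 3.0000e+08 / 5.1973e+09 = 0.05772228 m
d = 0.86500 * 0.05772228 = 0.04993 m

0.04993 m


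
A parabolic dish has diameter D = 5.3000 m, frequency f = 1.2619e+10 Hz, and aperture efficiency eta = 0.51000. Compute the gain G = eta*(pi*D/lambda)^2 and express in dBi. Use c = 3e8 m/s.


lambda = c / f = 3.0000e+08 / 1.2619e+10 = 0.02377367 m
G_linear = 0.51000 * (pi * 5.3000 / 0.02377367)^2 = 250166.5
G_dBi = 10 * log10(250166.5) = 53.98 dBi

53.98 dBi


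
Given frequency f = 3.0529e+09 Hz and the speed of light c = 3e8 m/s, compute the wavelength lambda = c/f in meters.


lambda = c / f = 3.0000e+08 / 3.0529e+09 = 0.09827 m

0.09827 m


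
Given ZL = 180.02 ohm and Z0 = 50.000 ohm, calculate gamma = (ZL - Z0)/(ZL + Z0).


gamma = (180.02 - 50.000) / (180.02 + 50.000) = 0.5653

0.5653


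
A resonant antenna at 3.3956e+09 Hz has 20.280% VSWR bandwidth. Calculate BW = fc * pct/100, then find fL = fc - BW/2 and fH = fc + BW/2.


BW = 3.3956e+09 * 20.280/100 = 6.886277e+08 Hz
fL = 3.3956e+09 - 6.886277e+08/2 = 3.051e+09 Hz
fH = 3.3956e+09 + 6.886277e+08/2 = 3.740e+09 Hz

BW=6.886e+08 Hz, fL=3.051e+09 Hz, fH=3.740e+09 Hz


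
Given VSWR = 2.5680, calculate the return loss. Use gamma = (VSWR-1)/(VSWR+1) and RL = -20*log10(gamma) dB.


gamma = (2.5680 - 1) / (2.5680 + 1) = 0.4394619
RL = -20 * log10(0.4394619) = 7.142 dB

7.142 dB


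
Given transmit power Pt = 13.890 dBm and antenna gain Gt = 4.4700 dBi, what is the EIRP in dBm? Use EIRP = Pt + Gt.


EIRP = Pt + Gt = 13.890 + 4.4700 = 18.36 dBm

18.36 dBm


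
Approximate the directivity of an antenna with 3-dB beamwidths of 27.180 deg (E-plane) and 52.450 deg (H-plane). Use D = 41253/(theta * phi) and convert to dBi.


D_linear = 41253 / (27.180 * 52.450) = 28.93747
D_dBi = 10 * log10(28.93747) = 14.61 dBi

14.61 dBi


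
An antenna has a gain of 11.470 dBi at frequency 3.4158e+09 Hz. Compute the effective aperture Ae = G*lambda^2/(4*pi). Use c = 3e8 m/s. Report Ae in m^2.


lambda = c / f = 3.0000e+08 / 3.4158e+09 = 0.08782716 m
G_linear = 10^(11.470/10) = 14.02814
Ae = G_linear * lambda^2 / (4*pi) = 14.02814 * 0.08782716^2 / (4*pi) = 8.611e-03 m^2

8.611e-03 m^2


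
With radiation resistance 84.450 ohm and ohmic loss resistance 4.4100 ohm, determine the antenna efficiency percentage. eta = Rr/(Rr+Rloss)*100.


eta = 84.450 / (84.450 + 4.4100) * 100 = 95.04%

95.04%


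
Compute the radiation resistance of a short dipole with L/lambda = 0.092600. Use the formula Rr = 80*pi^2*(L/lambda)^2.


Rr = 80 * pi^2 * (0.092600)^2 = 80 * 9.869604 * 8.574760e-03 = 6.770 ohm

6.770 ohm


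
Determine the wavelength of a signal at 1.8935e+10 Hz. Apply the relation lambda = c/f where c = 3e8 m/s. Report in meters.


lambda = c / f = 3.0000e+08 / 1.8935e+10 = 0.01584 m

0.01584 m


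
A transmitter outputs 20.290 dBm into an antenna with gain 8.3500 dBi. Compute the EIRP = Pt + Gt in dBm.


EIRP = Pt + Gt = 20.290 + 8.3500 = 28.64 dBm

28.64 dBm


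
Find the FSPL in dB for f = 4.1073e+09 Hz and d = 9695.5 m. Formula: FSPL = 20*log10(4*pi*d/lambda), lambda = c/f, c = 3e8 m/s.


lambda = c / f = 3.0000e+08 / 4.1073e+09 = 0.07304068 m
FSPL = 20 * log10(4*pi*9695.5/0.07304068) = 124.4 dB

124.4 dB


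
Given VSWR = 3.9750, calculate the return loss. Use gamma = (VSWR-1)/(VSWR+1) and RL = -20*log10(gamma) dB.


gamma = (3.9750 - 1) / (3.9750 + 1) = 0.5979899
RL = -20 * log10(0.5979899) = 4.466 dB

4.466 dB


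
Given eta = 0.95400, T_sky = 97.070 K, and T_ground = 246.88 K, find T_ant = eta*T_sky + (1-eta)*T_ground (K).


T_ant = 0.95400 * 97.070 + (1 - 0.95400) * 246.88 = 104.0 K

104.0 K


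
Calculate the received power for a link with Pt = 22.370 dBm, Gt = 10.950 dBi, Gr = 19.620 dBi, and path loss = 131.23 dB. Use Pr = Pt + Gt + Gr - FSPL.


Pr = 22.370 + 10.950 + 19.620 - 131.23 = -78.29 dBm

-78.29 dBm


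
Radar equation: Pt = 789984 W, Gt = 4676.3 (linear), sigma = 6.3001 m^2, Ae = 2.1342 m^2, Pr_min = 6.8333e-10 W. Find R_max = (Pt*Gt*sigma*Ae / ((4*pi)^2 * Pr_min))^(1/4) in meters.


R^4 = 789984*4676.3*6.3001*2.1342 / ((4*pi)^2 * 6.8333e-10) = 4.603127e+17
R_max = 4.603127e+17^0.25 = 26047 m

26047 m


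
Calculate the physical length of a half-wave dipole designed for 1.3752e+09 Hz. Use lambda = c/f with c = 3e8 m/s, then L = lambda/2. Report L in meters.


lambda = c / f = 3.0000e+08 / 1.3752e+09 = 0.2181501 m
L = lambda / 2 = 0.2181501 / 2 = 0.1091 m

0.1091 m


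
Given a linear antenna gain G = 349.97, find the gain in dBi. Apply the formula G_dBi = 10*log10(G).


G_dBi = 10 * log10(349.97) = 25.44 dBi

25.44 dBi


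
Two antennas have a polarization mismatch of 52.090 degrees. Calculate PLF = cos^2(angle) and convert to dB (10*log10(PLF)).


PLF_linear = cos^2(52.090 deg) = 0.3775155
PLF_dB = 10 * log10(0.3775155) = -4.231 dB

-4.231 dB


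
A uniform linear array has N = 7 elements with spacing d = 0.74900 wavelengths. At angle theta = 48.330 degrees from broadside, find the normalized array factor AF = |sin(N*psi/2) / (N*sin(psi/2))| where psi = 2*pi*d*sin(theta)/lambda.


psi = 2*pi*0.74900*sin(48.330 deg) = 3.515397 rad
AF = |sin(7*3.515397/2) / (7*sin(3.515397/2))| = 0.03773

0.03773


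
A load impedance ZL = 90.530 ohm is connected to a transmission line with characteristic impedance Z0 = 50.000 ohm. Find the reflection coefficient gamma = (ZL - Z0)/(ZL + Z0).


gamma = (90.530 - 50.000) / (90.530 + 50.000) = 0.2884

0.2884


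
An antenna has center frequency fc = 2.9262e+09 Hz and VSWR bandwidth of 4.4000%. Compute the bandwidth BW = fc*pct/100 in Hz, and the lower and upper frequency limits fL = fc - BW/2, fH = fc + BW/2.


BW = 2.9262e+09 * 4.4000/100 = 1.287528e+08 Hz
fL = 2.9262e+09 - 1.287528e+08/2 = 2.862e+09 Hz
fH = 2.9262e+09 + 1.287528e+08/2 = 2.991e+09 Hz

BW=1.288e+08 Hz, fL=2.862e+09 Hz, fH=2.991e+09 Hz


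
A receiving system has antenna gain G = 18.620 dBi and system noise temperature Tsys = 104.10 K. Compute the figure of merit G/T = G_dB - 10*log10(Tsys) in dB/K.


G/T = 18.620 - 10*log10(104.10) = 18.620 - 20.17451 = -1.555 dB/K

-1.555 dB/K


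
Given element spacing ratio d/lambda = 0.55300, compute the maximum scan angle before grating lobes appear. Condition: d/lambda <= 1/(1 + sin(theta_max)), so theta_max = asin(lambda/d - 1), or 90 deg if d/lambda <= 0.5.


lambda/d - 1 = 1/0.55300 - 1 = 0.8083183
theta_max = asin(0.8083183) = 53.93 deg

53.93 deg


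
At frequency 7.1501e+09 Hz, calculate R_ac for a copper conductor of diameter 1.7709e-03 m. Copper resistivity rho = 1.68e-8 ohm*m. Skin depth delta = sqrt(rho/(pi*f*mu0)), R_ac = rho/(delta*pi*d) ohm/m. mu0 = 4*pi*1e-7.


delta = sqrt(1.68e-8 / (pi * 7.1501e+09 * 4*pi*1e-7)) = 7.714694e-07 m
R_ac = 1.68e-8 / (7.714694e-07 * pi * 1.7709e-03) = 3.914 ohm/m

3.914 ohm/m


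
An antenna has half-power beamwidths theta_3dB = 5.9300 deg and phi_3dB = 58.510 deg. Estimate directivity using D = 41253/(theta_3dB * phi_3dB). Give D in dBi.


D_linear = 41253 / (5.9300 * 58.510) = 118.8970
D_dBi = 10 * log10(118.8970) = 20.75 dBi

20.75 dBi


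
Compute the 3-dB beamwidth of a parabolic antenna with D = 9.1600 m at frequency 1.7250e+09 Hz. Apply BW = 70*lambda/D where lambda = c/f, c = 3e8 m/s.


lambda = c / f = 3.0000e+08 / 1.7250e+09 = 0.1739130 m
BW = 70 * 0.1739130 / 9.1600 = 1.329 deg

1.329 deg


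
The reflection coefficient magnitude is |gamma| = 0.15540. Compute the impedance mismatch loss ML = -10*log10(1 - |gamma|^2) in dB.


ML = -10 * log10(1 - 0.15540^2) = -10 * log10(0.97585084) = 0.1062 dB

0.1062 dB


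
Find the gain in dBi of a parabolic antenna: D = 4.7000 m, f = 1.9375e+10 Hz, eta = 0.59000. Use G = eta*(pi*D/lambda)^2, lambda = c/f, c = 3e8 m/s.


lambda = c / f = 3.0000e+08 / 1.9375e+10 = 0.01548387 m
G_linear = 0.59000 * (pi * 4.7000 / 0.01548387)^2 = 536523.1
G_dBi = 10 * log10(536523.1) = 57.30 dBi

57.30 dBi


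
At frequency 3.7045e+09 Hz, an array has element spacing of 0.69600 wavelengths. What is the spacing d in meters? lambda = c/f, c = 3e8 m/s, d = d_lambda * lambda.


lambda = c / f = 3.0000e+08 / 3.7045e+09 = 0.08098259 m
d = 0.69600 * 0.08098259 = 0.05636 m

0.05636 m


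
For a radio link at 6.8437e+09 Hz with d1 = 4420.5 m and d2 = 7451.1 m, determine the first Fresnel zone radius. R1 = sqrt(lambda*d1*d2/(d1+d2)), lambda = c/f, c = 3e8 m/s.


lambda = c / f = 3.0000e+08 / 6.8437e+09 = 0.04383594 m
R1 = sqrt(0.04383594 * 4420.5 * 7451.1 / (4420.5 + 7451.1)) = 11.03 m

11.03 m


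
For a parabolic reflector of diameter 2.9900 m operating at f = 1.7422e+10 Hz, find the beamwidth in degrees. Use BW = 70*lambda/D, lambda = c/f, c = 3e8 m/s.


lambda = c / f = 3.0000e+08 / 1.7422e+10 = 0.01721961 m
BW = 70 * 0.01721961 / 2.9900 = 0.4031 deg

0.4031 deg


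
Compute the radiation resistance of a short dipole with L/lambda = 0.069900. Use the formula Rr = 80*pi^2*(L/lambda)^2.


Rr = 80 * pi^2 * (0.069900)^2 = 80 * 9.869604 * 4.886010e-03 = 3.858 ohm

3.858 ohm


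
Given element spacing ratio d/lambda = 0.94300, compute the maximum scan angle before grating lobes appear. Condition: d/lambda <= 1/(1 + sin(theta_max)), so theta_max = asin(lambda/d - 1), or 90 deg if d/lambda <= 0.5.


lambda/d - 1 = 1/0.94300 - 1 = 0.06044539
theta_max = asin(0.06044539) = 3.465 deg

3.465 deg


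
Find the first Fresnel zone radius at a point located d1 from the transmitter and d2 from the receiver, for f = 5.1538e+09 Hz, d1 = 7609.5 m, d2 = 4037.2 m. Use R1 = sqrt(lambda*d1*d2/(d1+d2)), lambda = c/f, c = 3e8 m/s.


lambda = c / f = 3.0000e+08 / 5.1538e+09 = 0.05820948 m
R1 = sqrt(0.05820948 * 7609.5 * 4037.2 / (7609.5 + 4037.2)) = 12.39 m

12.39 m


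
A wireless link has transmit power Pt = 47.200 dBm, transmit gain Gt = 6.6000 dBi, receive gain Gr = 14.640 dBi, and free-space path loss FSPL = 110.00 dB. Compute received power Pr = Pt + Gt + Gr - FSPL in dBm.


Pr = 47.200 + 6.6000 + 14.640 - 110.00 = -41.56 dBm

-41.56 dBm


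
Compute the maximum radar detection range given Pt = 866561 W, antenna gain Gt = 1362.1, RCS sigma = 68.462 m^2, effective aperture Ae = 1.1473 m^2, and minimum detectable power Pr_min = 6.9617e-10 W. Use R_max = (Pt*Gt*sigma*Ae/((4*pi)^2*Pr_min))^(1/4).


R^4 = 866561*1362.1*68.462*1.1473 / ((4*pi)^2 * 6.9617e-10) = 8.433341e+17
R_max = 8.433341e+17^0.25 = 30304 m

30304 m


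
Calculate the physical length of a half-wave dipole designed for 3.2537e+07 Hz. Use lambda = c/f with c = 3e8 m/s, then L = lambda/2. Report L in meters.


lambda = c / f = 3.0000e+08 / 3.2537e+07 = 9.220272 m
L = lambda / 2 = 9.220272 / 2 = 4.610 m

4.610 m


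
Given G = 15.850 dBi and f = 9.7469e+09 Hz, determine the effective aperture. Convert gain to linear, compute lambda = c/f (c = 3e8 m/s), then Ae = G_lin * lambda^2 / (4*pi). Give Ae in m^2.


lambda = c / f = 3.0000e+08 / 9.7469e+09 = 0.03077902 m
G_linear = 10^(15.850/10) = 38.45918
Ae = G_linear * lambda^2 / (4*pi) = 38.45918 * 0.03077902^2 / (4*pi) = 2.899e-03 m^2

2.899e-03 m^2


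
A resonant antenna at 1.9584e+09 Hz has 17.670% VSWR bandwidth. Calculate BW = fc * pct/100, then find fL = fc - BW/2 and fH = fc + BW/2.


BW = 1.9584e+09 * 17.670/100 = 3.460493e+08 Hz
fL = 1.9584e+09 - 3.460493e+08/2 = 1.785e+09 Hz
fH = 1.9584e+09 + 3.460493e+08/2 = 2.131e+09 Hz

BW=3.460e+08 Hz, fL=1.785e+09 Hz, fH=2.131e+09 Hz


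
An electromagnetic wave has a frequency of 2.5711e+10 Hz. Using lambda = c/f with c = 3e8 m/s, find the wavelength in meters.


lambda = c / f = 3.0000e+08 / 2.5711e+10 = 0.01167 m

0.01167 m


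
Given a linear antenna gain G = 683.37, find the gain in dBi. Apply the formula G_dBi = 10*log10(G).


G_dBi = 10 * log10(683.37) = 28.35 dBi

28.35 dBi


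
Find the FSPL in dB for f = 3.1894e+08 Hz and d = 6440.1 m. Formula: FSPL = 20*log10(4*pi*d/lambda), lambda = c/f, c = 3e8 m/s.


lambda = c / f = 3.0000e+08 / 3.1894e+08 = 0.9406158 m
FSPL = 20 * log10(4*pi*6440.1/0.9406158) = 98.69 dB

98.69 dB


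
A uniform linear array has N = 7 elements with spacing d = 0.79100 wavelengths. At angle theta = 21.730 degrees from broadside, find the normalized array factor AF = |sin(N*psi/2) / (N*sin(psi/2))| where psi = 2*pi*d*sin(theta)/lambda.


psi = 2*pi*0.79100*sin(21.730 deg) = 1.840059 rad
AF = |sin(7*1.840059/2) / (7*sin(1.840059/2))| = 0.02808

0.02808


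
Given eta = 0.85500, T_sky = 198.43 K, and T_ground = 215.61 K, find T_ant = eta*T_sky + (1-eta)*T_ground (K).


T_ant = 0.85500 * 198.43 + (1 - 0.85500) * 215.61 = 200.9 K

200.9 K


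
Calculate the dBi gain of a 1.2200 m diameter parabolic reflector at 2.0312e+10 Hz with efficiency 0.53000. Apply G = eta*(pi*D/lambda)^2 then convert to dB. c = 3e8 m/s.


lambda = c / f = 3.0000e+08 / 2.0312e+10 = 0.01476959 m
G_linear = 0.53000 * (pi * 1.2200 / 0.01476959)^2 = 35690.97
G_dBi = 10 * log10(35690.97) = 45.53 dBi

45.53 dBi


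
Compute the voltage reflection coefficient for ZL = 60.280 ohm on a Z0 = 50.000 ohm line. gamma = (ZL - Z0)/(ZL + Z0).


gamma = (60.280 - 50.000) / (60.280 + 50.000) = 0.09322

0.09322


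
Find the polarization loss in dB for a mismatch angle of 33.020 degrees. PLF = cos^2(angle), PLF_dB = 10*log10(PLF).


PLF_linear = cos^2(33.020 deg) = 0.7030494
PLF_dB = 10 * log10(0.7030494) = -1.530 dB

-1.530 dB


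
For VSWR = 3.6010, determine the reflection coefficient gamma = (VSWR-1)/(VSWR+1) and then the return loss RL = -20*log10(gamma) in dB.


gamma = (3.6010 - 1) / (3.6010 + 1) = 0.5653119
RL = -20 * log10(0.5653119) = 4.954 dB

4.954 dB


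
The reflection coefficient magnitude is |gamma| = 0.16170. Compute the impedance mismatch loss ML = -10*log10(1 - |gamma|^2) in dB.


ML = -10 * log10(1 - 0.16170^2) = -10 * log10(0.97385311) = 0.1151 dB

0.1151 dB


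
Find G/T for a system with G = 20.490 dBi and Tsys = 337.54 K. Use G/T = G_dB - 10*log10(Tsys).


G/T = 20.490 - 10*log10(337.54) = 20.490 - 25.28325 = -4.793 dB/K

-4.793 dB/K


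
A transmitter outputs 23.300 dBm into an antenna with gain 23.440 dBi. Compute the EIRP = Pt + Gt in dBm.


EIRP = Pt + Gt = 23.300 + 23.440 = 46.74 dBm

46.74 dBm


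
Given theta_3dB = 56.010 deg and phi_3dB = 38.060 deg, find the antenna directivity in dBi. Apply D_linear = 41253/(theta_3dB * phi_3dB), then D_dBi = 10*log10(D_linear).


D_linear = 41253 / (56.010 * 38.060) = 19.35179
D_dBi = 10 * log10(19.35179) = 12.87 dBi

12.87 dBi


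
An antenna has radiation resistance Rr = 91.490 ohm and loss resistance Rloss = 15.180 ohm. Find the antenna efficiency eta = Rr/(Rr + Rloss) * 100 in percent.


eta = 91.490 / (91.490 + 15.180) * 100 = 85.77%

85.77%


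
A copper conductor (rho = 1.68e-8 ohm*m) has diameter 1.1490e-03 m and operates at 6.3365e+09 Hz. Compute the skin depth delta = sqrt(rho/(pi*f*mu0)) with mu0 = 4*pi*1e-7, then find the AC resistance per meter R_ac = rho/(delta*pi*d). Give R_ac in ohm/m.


delta = sqrt(1.68e-8 / (pi * 6.3365e+09 * 4*pi*1e-7)) = 8.195021e-07 m
R_ac = 1.68e-8 / (8.195021e-07 * pi * 1.1490e-03) = 5.679 ohm/m

5.679 ohm/m


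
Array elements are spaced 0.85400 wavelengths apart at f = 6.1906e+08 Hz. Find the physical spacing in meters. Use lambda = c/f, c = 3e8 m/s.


lambda = c / f = 3.0000e+08 / 6.1906e+08 = 0.4846057 m
d = 0.85400 * 0.4846057 = 0.4139 m

0.4139 m


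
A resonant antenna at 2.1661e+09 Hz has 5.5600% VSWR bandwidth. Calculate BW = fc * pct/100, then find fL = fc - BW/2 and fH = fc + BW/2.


BW = 2.1661e+09 * 5.5600/100 = 1.204352e+08 Hz
fL = 2.1661e+09 - 1.204352e+08/2 = 2.106e+09 Hz
fH = 2.1661e+09 + 1.204352e+08/2 = 2.226e+09 Hz

BW=1.204e+08 Hz, fL=2.106e+09 Hz, fH=2.226e+09 Hz


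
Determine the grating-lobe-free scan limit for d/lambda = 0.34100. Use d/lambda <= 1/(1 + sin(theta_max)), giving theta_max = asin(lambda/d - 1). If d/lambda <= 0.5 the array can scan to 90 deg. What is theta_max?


lambda/d - 1 = 1/0.34100 - 1 = 1.932551 >= 1
d/lambda <= 0.5, so the array can scan to endfire without grating lobes: theta_max = 90 deg

90 deg


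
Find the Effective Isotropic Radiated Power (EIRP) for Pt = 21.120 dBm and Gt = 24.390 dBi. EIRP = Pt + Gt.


EIRP = Pt + Gt = 21.120 + 24.390 = 45.51 dBm

45.51 dBm


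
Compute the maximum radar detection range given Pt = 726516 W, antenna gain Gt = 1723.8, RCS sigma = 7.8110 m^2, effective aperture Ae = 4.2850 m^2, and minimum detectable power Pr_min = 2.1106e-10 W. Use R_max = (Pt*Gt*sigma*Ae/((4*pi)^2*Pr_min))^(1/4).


R^4 = 726516*1723.8*7.8110*4.2850 / ((4*pi)^2 * 2.1106e-10) = 1.257662e+18
R_max = 1.257662e+18^0.25 = 33488 m

33488 m


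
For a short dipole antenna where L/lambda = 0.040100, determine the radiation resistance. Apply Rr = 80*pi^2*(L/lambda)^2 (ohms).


Rr = 80 * pi^2 * (0.040100)^2 = 80 * 9.869604 * 1.608010e-03 = 1.270 ohm

1.270 ohm


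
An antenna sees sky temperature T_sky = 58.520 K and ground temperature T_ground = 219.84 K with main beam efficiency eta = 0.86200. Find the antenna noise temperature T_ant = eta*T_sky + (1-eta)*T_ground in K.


T_ant = 0.86200 * 58.520 + (1 - 0.86200) * 219.84 = 80.78 K

80.78 K


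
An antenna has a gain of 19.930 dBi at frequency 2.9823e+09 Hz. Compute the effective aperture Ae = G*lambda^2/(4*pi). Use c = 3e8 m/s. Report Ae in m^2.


lambda = c / f = 3.0000e+08 / 2.9823e+09 = 0.1005935 m
G_linear = 10^(19.930/10) = 98.40111
Ae = G_linear * lambda^2 / (4*pi) = 98.40111 * 0.1005935^2 / (4*pi) = 0.07924 m^2

0.07924 m^2


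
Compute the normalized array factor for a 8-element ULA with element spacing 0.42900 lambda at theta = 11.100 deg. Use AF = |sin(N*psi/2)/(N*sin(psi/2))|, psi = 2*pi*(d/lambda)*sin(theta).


psi = 2*pi*0.42900*sin(11.100 deg) = 0.5189404 rad
AF = |sin(8*0.5189404/2) / (8*sin(0.5189404/2))| = 0.4264

0.4264


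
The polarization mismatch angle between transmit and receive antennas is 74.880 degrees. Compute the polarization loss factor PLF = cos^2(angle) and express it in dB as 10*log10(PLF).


PLF_linear = cos^2(74.880 deg) = 0.06803829
PLF_dB = 10 * log10(0.06803829) = -11.67 dB

-11.67 dB


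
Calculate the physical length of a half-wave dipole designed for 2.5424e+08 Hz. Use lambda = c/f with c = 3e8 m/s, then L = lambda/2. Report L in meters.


lambda = c / f = 3.0000e+08 / 2.5424e+08 = 1.179987 m
L = lambda / 2 = 1.179987 / 2 = 0.5900 m

0.5900 m


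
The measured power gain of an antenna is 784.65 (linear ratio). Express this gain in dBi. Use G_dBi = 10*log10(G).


G_dBi = 10 * log10(784.65) = 28.95 dBi

28.95 dBi


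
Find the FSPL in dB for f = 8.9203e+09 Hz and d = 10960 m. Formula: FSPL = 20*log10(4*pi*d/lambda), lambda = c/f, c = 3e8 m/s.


lambda = c / f = 3.0000e+08 / 8.9203e+09 = 0.03363116 m
FSPL = 20 * log10(4*pi*10960/0.03363116) = 132.2 dB

132.2 dB


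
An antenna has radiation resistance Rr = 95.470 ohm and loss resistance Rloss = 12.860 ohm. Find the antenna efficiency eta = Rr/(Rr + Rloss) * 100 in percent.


eta = 95.470 / (95.470 + 12.860) * 100 = 88.13%

88.13%


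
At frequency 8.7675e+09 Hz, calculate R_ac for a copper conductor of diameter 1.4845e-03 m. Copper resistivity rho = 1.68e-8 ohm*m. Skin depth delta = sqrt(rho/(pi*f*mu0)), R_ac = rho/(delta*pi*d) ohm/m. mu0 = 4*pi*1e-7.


delta = sqrt(1.68e-8 / (pi * 8.7675e+09 * 4*pi*1e-7)) = 6.966857e-07 m
R_ac = 1.68e-8 / (6.966857e-07 * pi * 1.4845e-03) = 5.171 ohm/m

5.171 ohm/m


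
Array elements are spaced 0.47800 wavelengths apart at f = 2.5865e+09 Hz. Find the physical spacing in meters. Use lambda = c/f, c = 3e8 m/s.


lambda = c / f = 3.0000e+08 / 2.5865e+09 = 0.1159869 m
d = 0.47800 * 0.1159869 = 0.05544 m

0.05544 m


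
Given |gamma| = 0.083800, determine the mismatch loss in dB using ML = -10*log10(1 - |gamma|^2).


ML = -10 * log10(1 - 0.083800^2) = -10 * log10(0.99297756) = 0.03061 dB

0.03061 dB


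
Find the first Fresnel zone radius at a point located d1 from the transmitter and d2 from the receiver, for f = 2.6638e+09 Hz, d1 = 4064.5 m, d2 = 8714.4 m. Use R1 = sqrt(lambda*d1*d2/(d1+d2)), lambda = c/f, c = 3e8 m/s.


lambda = c / f = 3.0000e+08 / 2.6638e+09 = 0.1126211 m
R1 = sqrt(0.1126211 * 4064.5 * 8714.4 / (4064.5 + 8714.4)) = 17.67 m

17.67 m


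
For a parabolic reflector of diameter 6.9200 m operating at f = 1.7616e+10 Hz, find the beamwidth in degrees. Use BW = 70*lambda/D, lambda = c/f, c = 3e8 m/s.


lambda = c / f = 3.0000e+08 / 1.7616e+10 = 0.01702997 m
BW = 70 * 0.01702997 / 6.9200 = 0.1723 deg

0.1723 deg


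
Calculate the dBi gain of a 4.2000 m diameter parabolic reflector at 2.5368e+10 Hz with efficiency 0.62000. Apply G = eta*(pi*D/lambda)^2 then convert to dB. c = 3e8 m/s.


lambda = c / f = 3.0000e+08 / 2.5368e+10 = 0.01182592 m
G_linear = 0.62000 * (pi * 4.2000 / 0.01182592)^2 = 771827.3
G_dBi = 10 * log10(771827.3) = 58.88 dBi

58.88 dBi


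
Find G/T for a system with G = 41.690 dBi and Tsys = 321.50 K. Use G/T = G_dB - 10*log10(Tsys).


G/T = 41.690 - 10*log10(321.50) = 41.690 - 25.07181 = 16.62 dB/K

16.62 dB/K


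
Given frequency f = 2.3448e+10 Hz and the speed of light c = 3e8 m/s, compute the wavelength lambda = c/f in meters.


lambda = c / f = 3.0000e+08 / 2.3448e+10 = 0.01279 m

0.01279 m


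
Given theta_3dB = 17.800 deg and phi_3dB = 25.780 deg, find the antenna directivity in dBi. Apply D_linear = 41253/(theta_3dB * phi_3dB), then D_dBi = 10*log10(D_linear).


D_linear = 41253 / (17.800 * 25.780) = 89.89854
D_dBi = 10 * log10(89.89854) = 19.54 dBi

19.54 dBi


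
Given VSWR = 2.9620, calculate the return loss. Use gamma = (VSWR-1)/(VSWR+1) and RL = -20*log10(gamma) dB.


gamma = (2.9620 - 1) / (2.9620 + 1) = 0.4952044
RL = -20 * log10(0.4952044) = 6.104 dB

6.104 dB


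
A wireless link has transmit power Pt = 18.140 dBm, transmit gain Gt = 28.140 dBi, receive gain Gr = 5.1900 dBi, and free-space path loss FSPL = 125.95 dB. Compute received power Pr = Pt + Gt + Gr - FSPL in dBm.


Pr = 18.140 + 28.140 + 5.1900 - 125.95 = -74.48 dBm

-74.48 dBm


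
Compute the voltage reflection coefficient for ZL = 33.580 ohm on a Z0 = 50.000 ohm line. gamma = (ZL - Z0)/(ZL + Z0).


gamma = (33.580 - 50.000) / (33.580 + 50.000) = -0.1965

-0.1965


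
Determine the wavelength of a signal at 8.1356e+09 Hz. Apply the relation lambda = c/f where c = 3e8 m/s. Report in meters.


lambda = c / f = 3.0000e+08 / 8.1356e+09 = 0.03687 m

0.03687 m


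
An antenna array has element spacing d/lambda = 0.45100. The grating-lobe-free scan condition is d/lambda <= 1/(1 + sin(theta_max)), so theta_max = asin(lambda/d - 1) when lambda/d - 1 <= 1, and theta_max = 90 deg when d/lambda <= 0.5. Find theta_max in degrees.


lambda/d - 1 = 1/0.45100 - 1 = 1.217295 >= 1
d/lambda <= 0.5, so the array can scan to endfire without grating lobes: theta_max = 90 deg

90 deg


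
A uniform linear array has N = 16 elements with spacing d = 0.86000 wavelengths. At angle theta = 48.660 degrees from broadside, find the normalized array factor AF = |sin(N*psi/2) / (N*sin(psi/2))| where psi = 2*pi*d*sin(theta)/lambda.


psi = 2*pi*0.86000*sin(48.660 deg) = 4.056995 rad
AF = |sin(16*4.056995/2) / (16*sin(4.056995/2))| = 0.06009

0.06009


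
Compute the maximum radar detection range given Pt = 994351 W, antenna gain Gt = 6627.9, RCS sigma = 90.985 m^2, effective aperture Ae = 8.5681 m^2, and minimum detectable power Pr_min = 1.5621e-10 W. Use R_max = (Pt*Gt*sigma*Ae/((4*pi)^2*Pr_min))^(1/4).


R^4 = 994351*6627.9*90.985*8.5681 / ((4*pi)^2 * 1.5621e-10) = 2.082771e+20
R_max = 2.082771e+20^0.25 = 120132 m

120132 m


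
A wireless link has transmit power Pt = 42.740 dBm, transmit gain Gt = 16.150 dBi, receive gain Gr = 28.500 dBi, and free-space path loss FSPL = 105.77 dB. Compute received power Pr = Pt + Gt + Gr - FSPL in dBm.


Pr = 42.740 + 16.150 + 28.500 - 105.77 = -18.38 dBm

-18.38 dBm


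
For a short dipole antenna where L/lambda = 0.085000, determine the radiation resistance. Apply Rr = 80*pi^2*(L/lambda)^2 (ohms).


Rr = 80 * pi^2 * (0.085000)^2 = 80 * 9.869604 * 7.225000e-03 = 5.705 ohm

5.705 ohm


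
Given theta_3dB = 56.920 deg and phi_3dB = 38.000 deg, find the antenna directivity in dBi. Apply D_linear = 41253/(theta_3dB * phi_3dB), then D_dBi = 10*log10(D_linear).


D_linear = 41253 / (56.920 * 38.000) = 19.07247
D_dBi = 10 * log10(19.07247) = 12.80 dBi

12.80 dBi


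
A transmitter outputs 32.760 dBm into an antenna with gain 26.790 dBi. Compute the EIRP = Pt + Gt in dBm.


EIRP = Pt + Gt = 32.760 + 26.790 = 59.55 dBm

59.55 dBm


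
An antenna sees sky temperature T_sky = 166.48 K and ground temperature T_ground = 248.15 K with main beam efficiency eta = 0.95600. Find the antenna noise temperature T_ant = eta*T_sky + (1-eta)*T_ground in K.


T_ant = 0.95600 * 166.48 + (1 - 0.95600) * 248.15 = 170.1 K

170.1 K


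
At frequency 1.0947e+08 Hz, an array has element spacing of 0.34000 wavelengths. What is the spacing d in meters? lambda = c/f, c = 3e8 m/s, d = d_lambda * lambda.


lambda = c / f = 3.0000e+08 / 1.0947e+08 = 2.740477 m
d = 0.34000 * 2.740477 = 0.9318 m

0.9318 m


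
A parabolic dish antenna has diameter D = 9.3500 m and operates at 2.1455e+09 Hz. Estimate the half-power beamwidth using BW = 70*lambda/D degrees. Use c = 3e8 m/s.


lambda = c / f = 3.0000e+08 / 2.1455e+09 = 0.1398275 m
BW = 70 * 0.1398275 / 9.3500 = 1.047 deg

1.047 deg


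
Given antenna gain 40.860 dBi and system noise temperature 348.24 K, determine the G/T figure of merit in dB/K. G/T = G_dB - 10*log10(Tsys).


G/T = 40.860 - 10*log10(348.24) = 40.860 - 25.41879 = 15.44 dB/K

15.44 dB/K


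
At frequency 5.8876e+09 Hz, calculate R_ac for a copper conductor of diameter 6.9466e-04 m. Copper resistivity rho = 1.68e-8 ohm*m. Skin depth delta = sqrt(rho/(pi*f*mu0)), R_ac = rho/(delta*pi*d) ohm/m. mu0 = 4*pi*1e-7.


delta = sqrt(1.68e-8 / (pi * 5.8876e+09 * 4*pi*1e-7)) = 8.501697e-07 m
R_ac = 1.68e-8 / (8.501697e-07 * pi * 6.9466e-04) = 9.055 ohm/m

9.055 ohm/m


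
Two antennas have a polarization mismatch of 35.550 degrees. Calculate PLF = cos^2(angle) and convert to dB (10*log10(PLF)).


PLF_linear = cos^2(35.550 deg) = 0.6619587
PLF_dB = 10 * log10(0.6619587) = -1.792 dB

-1.792 dB


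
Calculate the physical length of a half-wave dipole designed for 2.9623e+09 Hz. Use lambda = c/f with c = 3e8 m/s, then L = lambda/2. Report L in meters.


lambda = c / f = 3.0000e+08 / 2.9623e+09 = 0.1012727 m
L = lambda / 2 = 0.1012727 / 2 = 0.05064 m

0.05064 m


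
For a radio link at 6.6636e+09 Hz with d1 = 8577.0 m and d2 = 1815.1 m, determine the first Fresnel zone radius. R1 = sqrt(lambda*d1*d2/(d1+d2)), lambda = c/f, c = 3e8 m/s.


lambda = c / f = 3.0000e+08 / 6.6636e+09 = 0.04502071 m
R1 = sqrt(0.04502071 * 8577.0 * 1815.1 / (8577.0 + 1815.1)) = 8.212 m

8.212 m


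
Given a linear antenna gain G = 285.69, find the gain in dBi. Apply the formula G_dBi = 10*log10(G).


G_dBi = 10 * log10(285.69) = 24.56 dBi

24.56 dBi


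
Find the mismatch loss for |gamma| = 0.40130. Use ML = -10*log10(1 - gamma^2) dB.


ML = -10 * log10(1 - 0.40130^2) = -10 * log10(0.83895831) = 0.7626 dB

0.7626 dB


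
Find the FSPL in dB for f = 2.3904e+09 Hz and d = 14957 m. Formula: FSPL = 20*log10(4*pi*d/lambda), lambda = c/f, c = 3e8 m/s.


lambda = c / f = 3.0000e+08 / 2.3904e+09 = 0.1255020 m
FSPL = 20 * log10(4*pi*14957/0.1255020) = 123.5 dB

123.5 dB


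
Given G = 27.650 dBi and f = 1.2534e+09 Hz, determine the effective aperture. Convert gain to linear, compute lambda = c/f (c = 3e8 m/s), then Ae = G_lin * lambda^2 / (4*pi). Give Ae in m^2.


lambda = c / f = 3.0000e+08 / 1.2534e+09 = 0.2393490 m
G_linear = 10^(27.650/10) = 582.1032
Ae = G_linear * lambda^2 / (4*pi) = 582.1032 * 0.2393490^2 / (4*pi) = 2.654 m^2

2.654 m^2


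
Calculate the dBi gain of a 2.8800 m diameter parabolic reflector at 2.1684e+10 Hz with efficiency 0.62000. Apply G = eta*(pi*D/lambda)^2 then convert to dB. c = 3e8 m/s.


lambda = c / f = 3.0000e+08 / 2.1684e+10 = 0.01383509 m
G_linear = 0.62000 * (pi * 2.8800 / 0.01383509)^2 = 265162.7
G_dBi = 10 * log10(265162.7) = 54.24 dBi

54.24 dBi


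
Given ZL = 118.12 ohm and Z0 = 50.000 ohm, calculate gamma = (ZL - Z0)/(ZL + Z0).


gamma = (118.12 - 50.000) / (118.12 + 50.000) = 0.4052

0.4052


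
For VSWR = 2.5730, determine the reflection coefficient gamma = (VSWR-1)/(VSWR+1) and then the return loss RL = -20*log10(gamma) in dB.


gamma = (2.5730 - 1) / (2.5730 + 1) = 0.4402463
RL = -20 * log10(0.4402463) = 7.126 dB

7.126 dB


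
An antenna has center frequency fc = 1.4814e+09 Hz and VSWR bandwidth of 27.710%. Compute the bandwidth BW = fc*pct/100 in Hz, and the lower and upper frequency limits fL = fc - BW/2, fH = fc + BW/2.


BW = 1.4814e+09 * 27.710/100 = 4.104959e+08 Hz
fL = 1.4814e+09 - 4.104959e+08/2 = 1.276e+09 Hz
fH = 1.4814e+09 + 4.104959e+08/2 = 1.687e+09 Hz

BW=4.105e+08 Hz, fL=1.276e+09 Hz, fH=1.687e+09 Hz


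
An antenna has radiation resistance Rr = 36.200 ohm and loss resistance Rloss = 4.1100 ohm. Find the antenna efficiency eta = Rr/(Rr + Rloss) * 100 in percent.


eta = 36.200 / (36.200 + 4.1100) * 100 = 89.80%

89.80%


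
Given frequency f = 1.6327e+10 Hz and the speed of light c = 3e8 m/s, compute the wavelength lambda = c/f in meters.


lambda = c / f = 3.0000e+08 / 1.6327e+10 = 0.01837 m

0.01837 m


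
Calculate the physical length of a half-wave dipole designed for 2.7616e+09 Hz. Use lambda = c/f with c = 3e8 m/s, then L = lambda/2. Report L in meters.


lambda = c / f = 3.0000e+08 / 2.7616e+09 = 0.1086327 m
L = lambda / 2 = 0.1086327 / 2 = 0.05432 m

0.05432 m


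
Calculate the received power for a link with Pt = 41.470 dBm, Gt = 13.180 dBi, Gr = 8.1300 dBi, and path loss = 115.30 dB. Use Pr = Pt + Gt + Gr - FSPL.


Pr = 41.470 + 13.180 + 8.1300 - 115.30 = -52.52 dBm

-52.52 dBm
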